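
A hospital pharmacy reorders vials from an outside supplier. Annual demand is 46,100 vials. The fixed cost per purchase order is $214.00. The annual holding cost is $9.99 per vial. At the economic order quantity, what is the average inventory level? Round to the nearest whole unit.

EOQ = √(2DS/H) = √(2 × 46,100 × 214 / 9.99) ≈ 1405.37.
Average inventory = Q*/2 ≈ 1405.37 / 2 = 702.683.

Average inventory ≈ 703 vials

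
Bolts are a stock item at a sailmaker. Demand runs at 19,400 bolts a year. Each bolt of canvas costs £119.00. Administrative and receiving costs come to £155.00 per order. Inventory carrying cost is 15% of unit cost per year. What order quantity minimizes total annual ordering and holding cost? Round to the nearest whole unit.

Q* ≈ 580 bolts

Holding cost H = 0.15 × £119.00 = £17.8500 per unit per year.
EOQ = √(2DS / H) = √(2 × 19,400 × 155 / 17.85).
= √(6,014,000 / 17.85) = √336,918.7675 ≈ 580.447.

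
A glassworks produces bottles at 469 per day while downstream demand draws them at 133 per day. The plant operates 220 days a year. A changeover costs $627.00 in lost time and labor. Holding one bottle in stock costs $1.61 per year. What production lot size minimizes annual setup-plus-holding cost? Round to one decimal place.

Q* ≈ 5,640.1 bottles

Annual demand D = 133 × 220 = 29,260.
Production build-up factor (1 − d/p) = 1 − 133/469 = 0.7164.
Q* = √(2DS / (H(1 − d/p))) = √(2 × 29,260 × 627 / (1.61 × 0.7164)).
= √(36,692,040 / 1.1534) ≈ 5640.139.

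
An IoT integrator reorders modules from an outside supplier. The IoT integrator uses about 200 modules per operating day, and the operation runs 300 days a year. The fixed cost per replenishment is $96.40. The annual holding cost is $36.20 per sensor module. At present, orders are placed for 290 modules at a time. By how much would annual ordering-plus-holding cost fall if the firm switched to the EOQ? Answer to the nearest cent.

Annual demand D = 200 × 300 = 60,000.
EOQ = √(2DS/H) = √(2 × 60,000 × 96.4 / 36.2) ≈ 565.29.
Cost at Q* = (D/Q*)S + (Q*/2)H = √(2DSH) ≈ $20,463.67.
Cost at Q = 290: (60,000/290)×96.4 + (290/2)×36.2 = $19,944.83 + $5,249.00 = $25,193.83.
Excess = $25,193.83 − $20,463.67 = $4,730.16.

Extra cost ≈ $4,730.16 per year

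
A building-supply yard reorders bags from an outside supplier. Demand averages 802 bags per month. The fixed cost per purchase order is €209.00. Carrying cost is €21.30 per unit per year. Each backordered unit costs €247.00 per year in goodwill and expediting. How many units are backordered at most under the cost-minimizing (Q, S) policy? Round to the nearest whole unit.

S* ≈ 36 bags

Annual demand D = 802 × 12 = 9,624.
With planned backorders, Q* = √(2DS/H) · √((H+B)/B).
√(2DS/H) = √(2 × 9,624 × 209 / 21.3) = 434.586.
√((H+B)/B) = √((21.3+247)/247) = 1.0422.
Q* ≈ 452.937.
S* = Q* · H/(H+B) = 452.937 × 21.3/268.3 ≈ 35.958.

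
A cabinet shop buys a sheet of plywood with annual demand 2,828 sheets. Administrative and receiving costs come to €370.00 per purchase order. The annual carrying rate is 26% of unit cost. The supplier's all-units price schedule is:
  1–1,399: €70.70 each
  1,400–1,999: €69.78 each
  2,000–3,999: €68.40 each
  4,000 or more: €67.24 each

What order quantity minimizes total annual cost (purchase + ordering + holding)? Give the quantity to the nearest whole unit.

Q* ≈ 337 sheets

Holding cost per unit per year at price C is H = 0.26·C.
Candidates are each tier's EOQ (if it falls in that tier) and each price-break quantity.
EOQ at €70.70 = 337.4 (feasible in tier 1): TC = 2,828×€70.70 + (2,828/337.4)×370 + (337.4/2)×0.26×€70.70 = €206,141.89.
EOQ at €69.78 = 339.6 < 1400, so use break Q=1400: TC = 2,828×€69.78 + (2,828/1400.0)×370 + (1400.0/2)×0.26×€69.78 = €210,785.20.
EOQ at €68.40 = 343.0 < 2000, so use break Q=2000: TC = 2,828×€68.40 + (2,828/2000.0)×370 + (2000.0/2)×0.26×€68.40 = €211,742.38.
EOQ at €67.24 = 346.0 < 4000, so use break Q=4000: TC = 2,828×€67.24 + (2,828/4000.0)×370 + (4000.0/2)×0.26×€67.24 = €225,381.11.
Lowest total cost is €206,141.89 at Q = 337.4.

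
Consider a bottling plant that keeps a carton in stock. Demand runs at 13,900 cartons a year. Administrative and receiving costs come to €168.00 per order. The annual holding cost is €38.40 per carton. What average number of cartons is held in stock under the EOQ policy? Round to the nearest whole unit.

Q* = √(2DS/H) = √(2 × 13,900 × 168 / 38.4) ≈ 348.75.
Average inventory = Q*/2 ≈ 348.75 / 2 = 174.374.

Average inventory ≈ 174 cartons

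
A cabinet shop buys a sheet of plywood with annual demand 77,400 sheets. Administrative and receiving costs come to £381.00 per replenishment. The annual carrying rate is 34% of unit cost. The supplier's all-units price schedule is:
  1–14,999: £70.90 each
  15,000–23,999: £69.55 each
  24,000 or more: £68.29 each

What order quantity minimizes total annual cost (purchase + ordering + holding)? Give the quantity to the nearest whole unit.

Holding cost per unit per year at price C is H = 0.34·C.
For each price level, check whether its EOQ is feasible; otherwise the best quantity at that price is the breakpoint.
EOQ at £70.90 = 1564.2 (feasible in tier 1): TC = 77,400×£70.90 + (77,400/1564.2)×381 + (1564.2/2)×0.34×£70.90 = £5,525,366.01.
EOQ at £69.55 = 1579.3 < 15000, so use break Q=15000: TC = 77,400×£69.55 + (77,400/15000.0)×381 + (15000.0/2)×0.34×£69.55 = £5,562,488.46.
EOQ at £68.29 = 1593.8 < 24000, so use break Q=24000: TC = 77,400×£68.29 + (77,400/24000.0)×381 + (24000.0/2)×0.34×£68.29 = £5,565,497.93.
Lowest total cost is £5,525,366.01 at Q = 1564.2.

Q* ≈ 1,564 sheets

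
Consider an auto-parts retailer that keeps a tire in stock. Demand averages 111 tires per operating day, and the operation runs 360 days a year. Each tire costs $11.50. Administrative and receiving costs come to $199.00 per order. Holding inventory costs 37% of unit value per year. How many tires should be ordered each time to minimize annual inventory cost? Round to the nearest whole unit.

Annual demand D = 111 × 360 = 39,960.
Holding cost H = 0.37 × $11.50 = $4.2550 per unit per year.
EOQ = √(2DS / H) = √(2 × 39,960 × 199 / 4.255).
= √(15,904,080 / 4.255) = √3,737,739.1304 ≈ 1933.323.

Q* ≈ 1,933 tires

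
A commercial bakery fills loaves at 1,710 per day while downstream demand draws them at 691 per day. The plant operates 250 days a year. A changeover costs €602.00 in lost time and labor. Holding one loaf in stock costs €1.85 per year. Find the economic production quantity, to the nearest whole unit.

Annual demand D = 691 × 250 = 172,750.
Production build-up factor (1 − d/p) = 1 − 691/1,710 = 0.5959.
Q* = √(2DS / (H(1 − d/p))) = √(2 × 172,750 × 602 / (1.85 × 0.5959)).
= √(207,991,000 / 1.1024) ≈ 13735.592.

Q* ≈ 13,736 loaves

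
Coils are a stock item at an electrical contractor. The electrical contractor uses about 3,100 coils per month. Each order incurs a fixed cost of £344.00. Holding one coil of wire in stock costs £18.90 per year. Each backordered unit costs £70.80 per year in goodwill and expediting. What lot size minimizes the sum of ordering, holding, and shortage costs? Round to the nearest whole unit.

Q* ≈ 1,310 coils

Annual demand D = 3,100 × 12 = 37,200.
With planned backorders, Q* = √(2DS/H) · √((H+B)/B).
√(2DS/H) = √(2 × 37,200 × 344 / 18.9) = 1163.683.
√((H+B)/B) = √((18.9+70.8)/70.8) = 1.1256.
Q* ≈ 1309.828.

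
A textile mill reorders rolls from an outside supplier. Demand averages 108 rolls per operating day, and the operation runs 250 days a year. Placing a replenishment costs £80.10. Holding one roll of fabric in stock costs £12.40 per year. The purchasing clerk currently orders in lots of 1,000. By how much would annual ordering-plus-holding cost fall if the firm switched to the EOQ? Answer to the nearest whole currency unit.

Annual demand D = 108 × 250 = 27,000.
EOQ = √(2DS/H) = √(2 × 27,000 × 80.1 / 12.4) ≈ 590.61.
Cost at Q* = (D/Q*)S + (Q*/2)H = √(2DSH) ≈ £7,323.59.
Cost at Q = 1,000: (27,000/1,000)×80.1 + (1,000/2)×12.4 = £2,162.70 + £6,200.00 = £8,362.70.
Excess = £8,362.70 − £7,323.59 = £1,039.11.

Extra cost ≈ £1,039 per year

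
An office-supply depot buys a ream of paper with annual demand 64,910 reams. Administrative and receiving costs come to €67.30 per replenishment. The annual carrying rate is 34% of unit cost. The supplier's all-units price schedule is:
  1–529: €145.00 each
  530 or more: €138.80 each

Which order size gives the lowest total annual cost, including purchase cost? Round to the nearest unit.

Holding cost per unit per year at price C is H = 0.34·C.
Candidates are each tier's EOQ (if it falls in that tier) and each price-break quantity.
EOQ at €145.00 = 421.0 (feasible in tier 1): TC = 64,910×€145.00 + (64,910/421.0)×67.3 + (421.0/2)×0.34×€145.00 = €9,432,704.00.
EOQ at €138.80 = 430.3 < 530, so use break Q=530: TC = 64,910×€138.80 + (64,910/530.0)×67.3 + (530.0/2)×0.34×€138.80 = €9,030,256.23.
Lowest total cost is €9,030,256.23 at Q = 530.0.

Q* ≈ 530 reams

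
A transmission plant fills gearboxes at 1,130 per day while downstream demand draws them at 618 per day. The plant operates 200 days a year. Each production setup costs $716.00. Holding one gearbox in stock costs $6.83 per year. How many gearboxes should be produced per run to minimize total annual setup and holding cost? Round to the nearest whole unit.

Q* ≈ 7,563 gearboxes

Annual demand D = 618 × 200 = 123,600.
Production build-up factor (1 − d/p) = 1 − 618/1,130 = 0.4531.
Q* = √(2DS / (H(1 − d/p))) = √(2 × 123,600 × 716 / (6.83 × 0.4531)).
= √(176,995,200 / 3.0947) ≈ 7562.661.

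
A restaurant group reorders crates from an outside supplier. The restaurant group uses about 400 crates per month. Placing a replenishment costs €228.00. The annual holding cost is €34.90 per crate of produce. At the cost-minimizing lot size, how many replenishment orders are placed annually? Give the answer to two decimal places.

N ≈ 19.17 orders per year

Annual demand D = 400 × 12 = 4,800.
Q* = √(2DS/H) = √(2 × 4,800 × 228 / 34.9) ≈ 250.43.
Orders per year = D / Q* = 4,800 / 250.43 ≈ 19.167.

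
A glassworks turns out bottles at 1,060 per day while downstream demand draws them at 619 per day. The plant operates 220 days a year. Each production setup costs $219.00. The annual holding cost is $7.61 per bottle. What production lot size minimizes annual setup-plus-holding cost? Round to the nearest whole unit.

Annual demand D = 619 × 220 = 136,180.
Production build-up factor (1 − d/p) = 1 − 619/1,060 = 0.4160.
Q* = √(2DS / (H(1 − d/p))) = √(2 × 136,180 × 219 / (7.61 × 0.4160)).
= √(59,646,840 / 3.166) ≈ 4340.453.

Q* ≈ 4,340 bottles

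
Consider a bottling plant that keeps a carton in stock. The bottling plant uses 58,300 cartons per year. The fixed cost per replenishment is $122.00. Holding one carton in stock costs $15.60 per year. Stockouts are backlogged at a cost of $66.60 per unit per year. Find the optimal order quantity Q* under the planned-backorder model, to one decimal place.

With planned backorders, Q* = √(2DS/H) · √((H+B)/B).
√(2DS/H) = √(2 × 58,300 × 122 / 15.6) = 954.920.
√((H+B)/B) = √((15.6+66.6)/66.6) = 1.1110.
Q* ≈ 1060.879.

Q* ≈ 1,060.9 cartons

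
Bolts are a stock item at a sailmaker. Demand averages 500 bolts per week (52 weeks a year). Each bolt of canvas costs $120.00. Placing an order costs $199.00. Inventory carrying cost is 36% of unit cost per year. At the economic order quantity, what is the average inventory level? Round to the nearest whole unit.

Annual demand D = 500 × 52 = 26,000.
Holding cost H = 0.36 × $120.00 = $43.2000 per unit per year.
Q* = √(2DS/H) = √(2 × 26,000 × 199 / 43.2) ≈ 489.43.
Average inventory = Q*/2 ≈ 489.43 / 2 = 244.713.

Average inventory ≈ 245 bolts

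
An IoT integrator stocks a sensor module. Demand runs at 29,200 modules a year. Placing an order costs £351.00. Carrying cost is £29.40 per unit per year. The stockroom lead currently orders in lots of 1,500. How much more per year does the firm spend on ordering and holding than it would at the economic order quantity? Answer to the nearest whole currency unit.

Extra cost ≈ £4,334 per year

EOQ = √(2DS/H) = √(2 × 29,200 × 351 / 29.4) ≈ 835.00.
Cost at Q* = (D/Q*)S + (Q*/2)H = √(2DSH) ≈ £24,548.99.
Cost at Q = 1,500: (29,200/1,500)×351 + (1,500/2)×29.4 = £6,832.80 + £22,050.00 = £28,882.80.
Excess = £28,882.80 − £24,548.99 = £4,333.81.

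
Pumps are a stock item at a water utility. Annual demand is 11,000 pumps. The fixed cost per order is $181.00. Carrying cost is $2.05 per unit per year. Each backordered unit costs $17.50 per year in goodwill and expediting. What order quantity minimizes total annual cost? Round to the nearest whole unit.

Q* ≈ 1,473 pumps

With planned backorders, Q* = √(2DS/H) · √((H+B)/B).
√(2DS/H) = √(2 × 11,000 × 181 / 2.05) = 1393.714.
√((H+B)/B) = √((2.05+17.5)/17.5) = 1.0569.
Q* ≈ 1473.086.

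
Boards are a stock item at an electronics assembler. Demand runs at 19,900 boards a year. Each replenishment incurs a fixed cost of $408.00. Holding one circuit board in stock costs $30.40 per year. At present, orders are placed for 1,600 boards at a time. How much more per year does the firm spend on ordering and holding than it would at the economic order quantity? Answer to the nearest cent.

Extra cost ≈ $7,176.32 per year

EOQ = √(2DS/H) = √(2 × 19,900 × 408 / 30.4) ≈ 730.86.
Cost at Q* = (D/Q*)S + (Q*/2)H = √(2DSH) ≈ $22,218.18.
Cost at Q = 1,600: (19,900/1,600)×408 + (1,600/2)×30.4 = $5,074.50 + $24,320.00 = $29,394.50.
Excess = $29,394.50 − $22,218.18 = $7,176.32.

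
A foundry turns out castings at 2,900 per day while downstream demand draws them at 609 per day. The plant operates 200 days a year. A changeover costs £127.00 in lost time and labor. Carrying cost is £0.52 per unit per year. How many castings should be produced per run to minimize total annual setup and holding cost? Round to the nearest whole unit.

Annual demand D = 609 × 200 = 121,800.
Production build-up factor (1 − d/p) = 1 − 609/2,900 = 0.7900.
Q* = √(2DS / (H(1 − d/p))) = √(2 × 121,800 × 127 / (0.52 × 0.7900)).
= √(30,937,200 / 0.4108) ≈ 8678.113.

Q* ≈ 8,678 castings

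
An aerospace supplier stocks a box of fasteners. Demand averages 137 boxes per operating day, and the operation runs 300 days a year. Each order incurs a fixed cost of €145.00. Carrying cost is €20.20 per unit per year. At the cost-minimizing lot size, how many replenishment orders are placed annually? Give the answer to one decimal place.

N ≈ 53.5 orders per year

Annual demand D = 137 × 300 = 41,100.
EOQ = √(2DS/H) = √(2 × 41,100 × 145 / 20.2) ≈ 768.15.
Orders per year = D / Q* = 41,100 / 768.15 ≈ 53.505.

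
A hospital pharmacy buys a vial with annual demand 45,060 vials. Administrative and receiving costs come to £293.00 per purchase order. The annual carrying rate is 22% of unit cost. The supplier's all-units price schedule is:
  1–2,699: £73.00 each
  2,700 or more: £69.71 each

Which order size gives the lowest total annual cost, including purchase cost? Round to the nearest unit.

Holding cost per unit per year at price C is H = 0.22·C.
For each price level, check whether its EOQ is feasible; otherwise the best quantity at that price is the breakpoint.
EOQ at £73.00 = 1282.2 (feasible in tier 1): TC = 45,060×£73.00 + (45,060/1282.2)×293 + (1282.2/2)×0.22×£73.00 = £3,309,972.88.
EOQ at £69.71 = 1312.2 < 2700, so use break Q=2700: TC = 45,060×£69.71 + (45,060/2700.0)×293 + (2700.0/2)×0.22×£69.71 = £3,166,726.31.
Lowest total cost is £3,166,726.31 at Q = 2700.0.

Q* ≈ 2,700 vials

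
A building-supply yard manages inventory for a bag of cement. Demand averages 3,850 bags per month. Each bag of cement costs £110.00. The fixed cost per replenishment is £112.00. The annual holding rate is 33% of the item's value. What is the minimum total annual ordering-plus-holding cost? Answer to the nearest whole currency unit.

Annual demand D = 3,850 × 12 = 46,200.
Holding cost H = 0.33 × £110.00 = £36.3000 per unit per year.
EOQ = √(2DS/H) = √(2 × 46,200 × 112 / 36.3) ≈ 533.94.
At Q*, ordering cost (D/Q*)S equals holding cost (Q*/2)H, each = √(DSH/2).
Minimum total = √(2DSH) = √(2 × 46,200 × 112 × 36.3) ≈ 19381.988.

TC* ≈ £19,382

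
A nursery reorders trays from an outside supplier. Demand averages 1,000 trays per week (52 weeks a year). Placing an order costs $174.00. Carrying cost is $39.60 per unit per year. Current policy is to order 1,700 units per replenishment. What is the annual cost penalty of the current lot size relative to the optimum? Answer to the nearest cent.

Extra cost ≈ $12,212.94 per year

Annual demand D = 1,000 × 52 = 52,000.
EOQ = √(2DS/H) = √(2 × 52,000 × 174 / 39.6) ≈ 676.00.
Cost at Q* = (D/Q*)S + (Q*/2)H = √(2DSH) ≈ $26,769.42.
Cost at Q = 1,700: (52,000/1,700)×174 + (1,700/2)×39.6 = $5,322.35 + $33,660.00 = $38,982.35.
Excess = $38,982.35 − $26,769.42 = $12,212.94.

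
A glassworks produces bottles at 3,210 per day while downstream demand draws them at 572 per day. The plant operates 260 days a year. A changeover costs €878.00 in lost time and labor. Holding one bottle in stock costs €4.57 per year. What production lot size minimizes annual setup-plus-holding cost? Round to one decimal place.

Annual demand D = 572 × 260 = 148,720.
Production build-up factor (1 − d/p) = 1 − 572/3,210 = 0.8218.
Q* = √(2DS / (H(1 − d/p))) = √(2 × 148,720 × 878 / (4.57 × 0.8218)).
= √(261,152,320 / 3.7557) ≈ 8338.808.

Q* ≈ 8,338.8 bottles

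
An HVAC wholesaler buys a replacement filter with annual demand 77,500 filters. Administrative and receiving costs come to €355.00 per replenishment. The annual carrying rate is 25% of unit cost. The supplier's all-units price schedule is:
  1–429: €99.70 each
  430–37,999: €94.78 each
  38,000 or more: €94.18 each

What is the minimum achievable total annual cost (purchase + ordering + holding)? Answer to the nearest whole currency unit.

Holding cost per unit per year at price C is H = 0.25·C.
Evaluate total cost at each tier's feasible EOQ or, if the EOQ is below the tier, at the tier's minimum quantity.
Tier 1 (€99.70): EOQ = 1485.8 exceeds tier's upper bound 429, so this tier is dominated.
EOQ at €94.78 = 1523.9 (feasible in tier 2): TC = 77,500×€94.78 + (77,500/1523.9)×355 + (1523.9/2)×0.25×€94.78 = €7,381,558.41.
EOQ at €94.18 = 1528.7 < 38000, so use break Q=38000: TC = 77,500×€94.18 + (77,500/38000.0)×355 + (38000.0/2)×0.25×€94.18 = €7,747,029.01.
Lowest total cost among the candidates is at Q = 1523.9.

TC* ≈ €7,381,558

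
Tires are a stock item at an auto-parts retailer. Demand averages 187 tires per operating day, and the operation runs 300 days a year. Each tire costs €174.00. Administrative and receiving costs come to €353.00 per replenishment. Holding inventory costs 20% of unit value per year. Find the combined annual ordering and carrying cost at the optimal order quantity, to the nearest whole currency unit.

TC* ≈ €37,126

Annual demand D = 187 × 300 = 56,100.
Holding cost H = 0.20 × €174.00 = €34.8000 per unit per year.
EOQ = √(2DS/H) = √(2 × 56,100 × 353 / 34.8) ≈ 1066.83.
At Q*, ordering cost (D/Q*)S equals holding cost (Q*/2)H, each = √(DSH/2).
Minimum total = √(2DSH) = √(2 × 56,100 × 353 × 34.8) ≈ 37125.593.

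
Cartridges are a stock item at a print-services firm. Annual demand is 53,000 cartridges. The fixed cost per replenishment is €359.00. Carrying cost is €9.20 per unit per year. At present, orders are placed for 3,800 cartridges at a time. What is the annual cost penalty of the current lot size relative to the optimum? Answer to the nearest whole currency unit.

EOQ = √(2DS/H) = √(2 × 53,000 × 359 / 9.2) ≈ 2033.79.
Cost at Q* = (D/Q*)S + (Q*/2)H = √(2DSH) ≈ €18,710.87.
Cost at Q = 3,800: (53,000/3,800)×359 + (3,800/2)×9.2 = €5,007.11 + €17,480.00 = €22,487.11.
Excess = €22,487.11 − €18,710.87 = €3,776.23.

Extra cost ≈ €3,776 per year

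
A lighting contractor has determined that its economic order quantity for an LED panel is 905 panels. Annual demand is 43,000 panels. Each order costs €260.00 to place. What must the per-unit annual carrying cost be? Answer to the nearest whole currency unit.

H ≈ €27

Invert the EOQ relation Q*² = 2DS/H.
From Q* = √(2DS/H): H = 2DS / Q*² = 2 × 43,000 × 260 / 905² = 27.3008.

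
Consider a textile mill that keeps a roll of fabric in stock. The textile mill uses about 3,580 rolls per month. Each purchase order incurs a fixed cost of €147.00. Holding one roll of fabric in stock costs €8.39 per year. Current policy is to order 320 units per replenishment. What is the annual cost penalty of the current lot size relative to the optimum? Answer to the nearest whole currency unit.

Extra cost ≈ €10,783 per year

Annual demand D = 3,580 × 12 = 42,960.
EOQ = √(2DS/H) = √(2 × 42,960 × 147 / 8.39) ≈ 1226.94.
Cost at Q* = (D/Q*)S + (Q*/2)H = √(2DSH) ≈ €10,294.06.
Cost at Q = 320: (42,960/320)×147 + (320/2)×8.39 = €19,734.75 + €1,342.40 = €21,077.15.
Excess = €21,077.15 − €10,294.06 = €10,783.09.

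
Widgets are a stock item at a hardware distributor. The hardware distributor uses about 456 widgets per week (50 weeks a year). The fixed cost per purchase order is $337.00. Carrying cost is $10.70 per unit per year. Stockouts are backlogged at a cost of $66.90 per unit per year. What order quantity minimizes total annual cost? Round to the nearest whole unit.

Annual demand D = 456 × 50 = 22,800.
With planned backorders, Q* = √(2DS/H) · √((H+B)/B).
√(2DS/H) = √(2 × 22,800 × 337 / 10.7) = 1198.410.
√((H+B)/B) = √((10.7+66.9)/66.9) = 1.0770.
Q* ≈ 1290.694.

Q* ≈ 1,291 widgets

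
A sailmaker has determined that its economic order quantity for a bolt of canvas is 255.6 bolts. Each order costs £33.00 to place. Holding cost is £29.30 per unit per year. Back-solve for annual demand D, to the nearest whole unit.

D ≈ 29,003 bolts per year

Invert the EOQ relation Q*² = 2DS/H.
From Q* = √(2DS/H): D = Q*²H / (2S) = 255.6² × 29.3 / (2 × 33) = 29003.164.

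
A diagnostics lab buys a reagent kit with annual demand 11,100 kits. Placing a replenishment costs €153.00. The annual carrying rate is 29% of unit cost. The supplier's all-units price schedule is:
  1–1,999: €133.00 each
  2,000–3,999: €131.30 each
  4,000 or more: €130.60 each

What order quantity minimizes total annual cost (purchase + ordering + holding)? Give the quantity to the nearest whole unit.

Q* ≈ 297 kits

Holding cost per unit per year at price C is H = 0.29·C.
For each price level, check whether its EOQ is feasible; otherwise the best quantity at that price is the breakpoint.
EOQ at €133.00 = 296.8 (feasible in tier 1): TC = 11,100×€133.00 + (11,100/296.8)×153 + (296.8/2)×0.29×€133.00 = €1,487,745.82.
EOQ at €131.30 = 298.7 < 2000, so use break Q=2000: TC = 11,100×€131.30 + (11,100/2000.0)×153 + (2000.0/2)×0.29×€131.30 = €1,496,356.15.
EOQ at €130.60 = 299.5 < 4000, so use break Q=4000: TC = 11,100×€130.60 + (11,100/4000.0)×153 + (4000.0/2)×0.29×€130.60 = €1,525,832.57.
Lowest total cost is €1,487,745.82 at Q = 296.8.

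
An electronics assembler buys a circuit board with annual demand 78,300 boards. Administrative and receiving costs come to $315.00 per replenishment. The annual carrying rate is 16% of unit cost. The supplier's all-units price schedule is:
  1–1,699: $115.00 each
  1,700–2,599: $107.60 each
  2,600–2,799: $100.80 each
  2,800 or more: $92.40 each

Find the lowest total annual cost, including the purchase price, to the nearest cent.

Holding cost per unit per year at price C is H = 0.16·C.
For each price level, check whether its EOQ is feasible; otherwise the best quantity at that price is the breakpoint.
EOQ at $115.00 = 1637.4 (feasible in tier 1): TC = 78,300×$115.00 + (78,300/1637.4)×315 + (1637.4/2)×0.16×$115.00 = $9,034,627.29.
EOQ at $107.60 = 1692.7 < 1700, so use break Q=1700: TC = 78,300×$107.60 + (78,300/1700.0)×315 + (1700.0/2)×0.16×$107.60 = $8,454,222.13.
EOQ at $100.80 = 1748.9 < 2600, so use break Q=2600: TC = 78,300×$100.80 + (78,300/2600.0)×315 + (2600.0/2)×0.16×$100.80 = $7,923,092.75.
EOQ at $92.40 = 1826.6 < 2800, so use break Q=2800: TC = 78,300×$92.40 + (78,300/2800.0)×315 + (2800.0/2)×0.16×$92.40 = $7,264,426.35.
Lowest total cost among the candidates is at Q = 2800.0.

TC* ≈ $7,264,426.35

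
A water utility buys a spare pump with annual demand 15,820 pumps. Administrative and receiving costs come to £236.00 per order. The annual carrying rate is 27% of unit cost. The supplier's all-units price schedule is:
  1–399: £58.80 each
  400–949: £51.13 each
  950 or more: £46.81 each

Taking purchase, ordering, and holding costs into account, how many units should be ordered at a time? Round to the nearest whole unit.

Q* ≈ 950 pumps

Holding cost per unit per year at price C is H = 0.27·C.
Evaluate total cost at each tier's feasible EOQ or, if the EOQ is below the tier, at the tier's minimum quantity.
Tier 1 (£58.80): EOQ = 685.8 exceeds tier's upper bound 399, so this tier is dominated.
EOQ at £51.13 = 735.5 (feasible in tier 2): TC = 15,820×£51.13 + (15,820/735.5)×236 + (735.5/2)×0.27×£51.13 = £819,029.59.
EOQ at £46.81 = 768.6 < 950, so use break Q=950: TC = 15,820×£46.81 + (15,820/950.0)×236 + (950.0/2)×0.27×£46.81 = £750,467.60.
Lowest total cost is £750,467.60 at Q = 950.0.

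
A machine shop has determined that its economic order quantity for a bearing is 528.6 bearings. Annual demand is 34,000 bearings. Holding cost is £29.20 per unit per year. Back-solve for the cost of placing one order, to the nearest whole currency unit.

Invert the EOQ relation Q*² = 2DS/H.
From Q* = √(2DS/H): S = Q*²H / (2D) = 528.6² × 29.2 / (2 × 34,000) = 119.9854.

S ≈ £120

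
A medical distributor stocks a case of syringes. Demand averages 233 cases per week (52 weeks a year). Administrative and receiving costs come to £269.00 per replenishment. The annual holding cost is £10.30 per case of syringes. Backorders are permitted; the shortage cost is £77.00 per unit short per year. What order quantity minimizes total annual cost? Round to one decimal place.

Annual demand D = 233 × 52 = 12,116.
With planned backorders, Q* = √(2DS/H) · √((H+B)/B).
√(2DS/H) = √(2 × 12,116 × 269 / 10.3) = 795.522.
√((H+B)/B) = √((10.3+77)/77) = 1.0648.
Q* ≈ 847.059.

Q* ≈ 847.1 cases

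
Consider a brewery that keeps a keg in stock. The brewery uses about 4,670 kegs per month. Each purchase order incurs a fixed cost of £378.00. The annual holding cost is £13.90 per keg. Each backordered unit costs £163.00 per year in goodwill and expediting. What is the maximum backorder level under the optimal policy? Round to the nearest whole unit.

Annual demand D = 4,670 × 12 = 56,040.
With planned backorders, Q* = √(2DS/H) · √((H+B)/B).
√(2DS/H) = √(2 × 56,040 × 378 / 13.9) = 1745.832.
√((H+B)/B) = √((13.9+163)/163) = 1.0418.
Q* ≈ 1818.749.
S* = Q* · H/(H+B) = 1818.749 × 13.9/176.9 ≈ 142.909.

S* ≈ 143 kegs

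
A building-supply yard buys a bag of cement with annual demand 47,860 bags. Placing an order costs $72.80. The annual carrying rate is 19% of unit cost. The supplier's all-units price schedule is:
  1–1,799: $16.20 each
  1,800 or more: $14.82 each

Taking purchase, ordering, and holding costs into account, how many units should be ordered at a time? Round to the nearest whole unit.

Q* ≈ 1,800 bags

Holding cost per unit per year at price C is H = 0.19·C.
Evaluate total cost at each tier's feasible EOQ or, if the EOQ is below the tier, at the tier's minimum quantity.
EOQ at $16.20 = 1504.6 (feasible in tier 1): TC = 47,860×$16.20 + (47,860/1504.6)×72.8 + (1504.6/2)×0.19×$16.20 = $779,963.28.
EOQ at $14.82 = 1573.1 < 1800, so use break Q=1800: TC = 47,860×$14.82 + (47,860/1800.0)×72.8 + (1800.0/2)×0.19×$14.82 = $713,755.09.
Lowest total cost is $713,755.09 at Q = 1800.0.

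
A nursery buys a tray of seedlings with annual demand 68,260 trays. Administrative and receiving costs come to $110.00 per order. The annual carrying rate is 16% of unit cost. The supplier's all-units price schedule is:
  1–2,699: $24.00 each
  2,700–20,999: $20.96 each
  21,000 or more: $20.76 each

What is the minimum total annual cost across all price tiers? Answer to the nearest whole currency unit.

Holding cost per unit per year at price C is H = 0.16·C.
Evaluate total cost at each tier's feasible EOQ or, if the EOQ is below the tier, at the tier's minimum quantity.
EOQ at $24.00 = 1977.6 (feasible in tier 1): TC = 68,260×$24.00 + (68,260/1977.6)×110 + (1977.6/2)×0.16×$24.00 = $1,645,833.82.
EOQ at $20.96 = 2116.1 < 2700, so use break Q=2700: TC = 68,260×$20.96 + (68,260/2700.0)×110 + (2700.0/2)×0.16×$20.96 = $1,438,037.92.
EOQ at $20.76 = 2126.3 < 21000, so use break Q=21000: TC = 68,260×$20.76 + (68,260/21000.0)×110 + (21000.0/2)×0.16×$20.76 = $1,452,311.95.
Lowest total cost among the candidates is at Q = 2700.0.

TC* ≈ $1,438,038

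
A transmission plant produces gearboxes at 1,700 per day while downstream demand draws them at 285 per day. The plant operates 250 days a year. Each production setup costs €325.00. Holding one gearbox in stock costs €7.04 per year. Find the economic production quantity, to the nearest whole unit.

Annual demand D = 285 × 250 = 71,250.
Production build-up factor (1 − d/p) = 1 − 285/1,700 = 0.8324.
Q* = √(2DS / (H(1 − d/p))) = √(2 × 71,250 × 325 / (7.04 × 0.8324)).
= √(46,312,500 / 5.8598) ≈ 2811.312.

Q* ≈ 2,811 gearboxes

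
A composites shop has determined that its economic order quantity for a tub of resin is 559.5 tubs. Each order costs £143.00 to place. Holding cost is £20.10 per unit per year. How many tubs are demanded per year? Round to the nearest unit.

The basic EOQ model gives Q* = √(2DS/H); rearrange for the unknown.
From Q* = √(2DS/H): D = Q*²H / (2S) = 559.5² × 20.1 / (2 × 143) = 22000.381.

D ≈ 22,000 tubs per year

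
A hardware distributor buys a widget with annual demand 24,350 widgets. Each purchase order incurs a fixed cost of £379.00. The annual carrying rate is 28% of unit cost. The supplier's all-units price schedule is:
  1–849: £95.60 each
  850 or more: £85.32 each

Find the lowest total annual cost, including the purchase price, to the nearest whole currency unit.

TC* ≈ £2,098,541

Holding cost per unit per year at price C is H = 0.28·C.
Evaluate total cost at each tier's feasible EOQ or, if the EOQ is below the tier, at the tier's minimum quantity.
EOQ at £95.60 = 830.4 (feasible in tier 1): TC = 24,350×£95.60 + (24,350/830.4)×379 + (830.4/2)×0.28×£95.60 = £2,350,087.57.
EOQ at £85.32 = 879.0 (feasible in tier 2): TC = 24,350×£85.32 + (24,350/879.0)×379 + (879.0/2)×0.28×£85.32 = £2,098,540.51.
Lowest total cost among the candidates is at Q = 879.0.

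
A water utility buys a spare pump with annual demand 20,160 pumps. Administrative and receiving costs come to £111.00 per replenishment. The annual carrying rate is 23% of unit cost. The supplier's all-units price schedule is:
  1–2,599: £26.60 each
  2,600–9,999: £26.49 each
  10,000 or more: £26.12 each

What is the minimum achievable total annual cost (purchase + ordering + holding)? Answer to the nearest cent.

TC* ≈ £541,488.71

Holding cost per unit per year at price C is H = 0.23·C.
Candidates are each tier's EOQ (if it falls in that tier) and each price-break quantity.
EOQ at £26.60 = 855.3 (feasible in tier 1): TC = 20,160×£26.60 + (20,160/855.3)×111 + (855.3/2)×0.23×£26.60 = £541,488.71.
EOQ at £26.49 = 857.1 < 2600, so use break Q=2600: TC = 20,160×£26.49 + (20,160/2600.0)×111 + (2600.0/2)×0.23×£26.49 = £542,819.59.
EOQ at £26.12 = 863.1 < 10000, so use break Q=10000: TC = 20,160×£26.12 + (20,160/10000.0)×111 + (10000.0/2)×0.23×£26.12 = £556,840.98.
Lowest total cost among the candidates is at Q = 855.3.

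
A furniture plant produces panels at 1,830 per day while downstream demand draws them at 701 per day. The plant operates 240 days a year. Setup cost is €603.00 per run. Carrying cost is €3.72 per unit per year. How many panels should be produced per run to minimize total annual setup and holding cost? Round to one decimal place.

Q* ≈ 9,402.5 panels

Annual demand D = 701 × 240 = 168,240.
Production build-up factor (1 − d/p) = 1 − 701/1,830 = 0.6169.
Q* = √(2DS / (H(1 − d/p))) = √(2 × 168,240 × 603 / (3.72 × 0.6169)).
= √(202,897,440 / 2.295) ≈ 9402.544.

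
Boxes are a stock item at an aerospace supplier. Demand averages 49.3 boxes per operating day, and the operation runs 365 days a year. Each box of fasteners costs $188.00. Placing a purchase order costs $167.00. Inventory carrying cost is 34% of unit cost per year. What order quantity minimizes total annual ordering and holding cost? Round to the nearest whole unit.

Q* ≈ 307 boxes

Annual demand D = 49.3 × 365 = 17,994.5.
Holding cost H = 0.34 × $188.00 = $63.9200 per unit per year.
EOQ = √(2DS / H) = √(2 × 17,994.5 × 167 / 63.92).
= √(6,010,163 / 63.92) = √94,026.3298 ≈ 306.637.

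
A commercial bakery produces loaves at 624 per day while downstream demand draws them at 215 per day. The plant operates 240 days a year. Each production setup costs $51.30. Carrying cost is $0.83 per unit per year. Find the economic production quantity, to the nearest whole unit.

Q* ≈ 3,120 loaves

Annual demand D = 215 × 240 = 51,600.
Production build-up factor (1 − d/p) = 1 − 215/624 = 0.6554.
Q* = √(2DS / (H(1 − d/p))) = √(2 × 51,600 × 51.3 / (0.83 × 0.6554)).
= √(5,294,160 / 0.544) ≈ 3119.537.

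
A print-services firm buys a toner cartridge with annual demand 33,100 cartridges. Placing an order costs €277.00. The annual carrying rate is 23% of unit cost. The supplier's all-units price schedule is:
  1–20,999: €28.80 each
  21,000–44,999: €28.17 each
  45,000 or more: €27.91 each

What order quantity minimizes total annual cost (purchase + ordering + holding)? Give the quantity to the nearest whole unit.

Holding cost per unit per year at price C is H = 0.23·C.
For each price level, check whether its EOQ is feasible; otherwise the best quantity at that price is the breakpoint.
EOQ at €28.80 = 1663.8 (feasible in tier 1): TC = 33,100×€28.80 + (33,100/1663.8)×277 + (1663.8/2)×0.23×€28.80 = €964,301.20.
EOQ at €28.17 = 1682.3 < 21000, so use break Q=21000: TC = 33,100×€28.17 + (33,100/21000.0)×277 + (21000.0/2)×0.23×€28.17 = €1,000,894.15.
EOQ at €27.91 = 1690.1 < 45000, so use break Q=45000: TC = 33,100×€27.91 + (33,100/45000.0)×277 + (45000.0/2)×0.23×€27.91 = €1,068,459.00.
Lowest total cost is €964,301.20 at Q = 1663.8.

Q* ≈ 1,664 cartridges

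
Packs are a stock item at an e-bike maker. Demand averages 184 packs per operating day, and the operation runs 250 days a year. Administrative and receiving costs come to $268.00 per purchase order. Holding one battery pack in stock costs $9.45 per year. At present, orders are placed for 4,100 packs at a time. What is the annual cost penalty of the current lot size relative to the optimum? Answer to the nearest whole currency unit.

Extra cost ≈ $7,115 per year

Annual demand D = 184 × 250 = 46,000.
EOQ = √(2DS/H) = √(2 × 46,000 × 268 / 9.45) ≈ 1615.27.
Cost at Q* = (D/Q*)S + (Q*/2)H = √(2DSH) ≈ $15,264.31.
Cost at Q = 4,100: (46,000/4,100)×268 + (4,100/2)×9.45 = $3,006.83 + $19,372.50 = $22,379.33.
Excess = $22,379.33 − $15,264.31 = $7,115.02.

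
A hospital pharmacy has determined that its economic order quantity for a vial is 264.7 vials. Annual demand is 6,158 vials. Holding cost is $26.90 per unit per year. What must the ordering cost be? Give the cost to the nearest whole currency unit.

Squaring Q* = √(2DS/H) gives Q*² = 2DS/H.
From Q* = √(2DS/H): S = Q*²H / (2D) = 264.7² × 26.9 / (2 × 6,158) = 153.0349.

S ≈ $153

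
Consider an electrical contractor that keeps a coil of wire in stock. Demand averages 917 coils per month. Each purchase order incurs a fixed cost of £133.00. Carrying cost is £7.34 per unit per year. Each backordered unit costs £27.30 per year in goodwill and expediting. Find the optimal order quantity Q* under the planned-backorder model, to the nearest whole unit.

Annual demand D = 917 × 12 = 11,004.
With planned backorders, Q* = √(2DS/H) · √((H+B)/B).
√(2DS/H) = √(2 × 11,004 × 133 / 7.34) = 631.492.
√((H+B)/B) = √((7.34+27.3)/27.3) = 1.1264.
Q* ≈ 711.337.

Q* ≈ 711 coils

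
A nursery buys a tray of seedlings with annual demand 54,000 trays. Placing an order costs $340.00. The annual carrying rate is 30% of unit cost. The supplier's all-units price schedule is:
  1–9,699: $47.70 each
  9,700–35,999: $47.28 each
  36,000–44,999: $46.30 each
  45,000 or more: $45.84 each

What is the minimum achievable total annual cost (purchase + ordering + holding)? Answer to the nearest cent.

TC* ≈ $2,598,722.98

Holding cost per unit per year at price C is H = 0.30·C.
For each price level, check whether its EOQ is feasible; otherwise the best quantity at that price is the breakpoint.
EOQ at $47.70 = 1601.9 (feasible in tier 1): TC = 54,000×$47.70 + (54,000/1601.9)×340 + (1601.9/2)×0.30×$47.70 = $2,598,722.98.
EOQ at $47.28 = 1609.0 < 9700, so use break Q=9700: TC = 54,000×$47.28 + (54,000/9700.0)×340 + (9700.0/2)×0.30×$47.28 = $2,623,805.18.
EOQ at $46.30 = 1625.9 < 36000, so use break Q=36000: TC = 54,000×$46.30 + (54,000/36000.0)×340 + (36000.0/2)×0.30×$46.30 = $2,750,730.00.
EOQ at $45.84 = 1634.1 < 45000, so use break Q=45000: TC = 54,000×$45.84 + (54,000/45000.0)×340 + (45000.0/2)×0.30×$45.84 = $2,785,188.00.
Lowest total cost among the candidates is at Q = 1601.9.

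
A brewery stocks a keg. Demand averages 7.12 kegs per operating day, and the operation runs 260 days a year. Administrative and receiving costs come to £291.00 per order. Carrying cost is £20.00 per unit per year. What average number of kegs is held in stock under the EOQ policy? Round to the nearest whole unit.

Annual demand D = 7.12 × 260 = 1,851.2.
The optimal lot size = √(2DS/H) = √(2 × 1,851.2 × 291 / 20) ≈ 232.10.
Average inventory = Q*/2 ≈ 232.10 / 2 = 116.049.

Average inventory ≈ 116 kegs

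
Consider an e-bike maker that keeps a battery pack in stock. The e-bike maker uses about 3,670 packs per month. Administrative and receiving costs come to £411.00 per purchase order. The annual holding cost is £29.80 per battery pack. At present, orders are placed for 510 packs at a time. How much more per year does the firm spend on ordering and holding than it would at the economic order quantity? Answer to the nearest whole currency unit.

Annual demand D = 3,670 × 12 = 44,040.
EOQ = √(2DS/H) = √(2 × 44,040 × 411 / 29.8) ≈ 1102.18.
Cost at Q* = (D/Q*)S + (Q*/2)H = √(2DSH) ≈ £32,844.88.
Cost at Q = 510: (44,040/510)×411 + (510/2)×29.8 = £35,491.06 + £7,599.00 = £43,090.06.
Excess = £43,090.06 − £32,844.88 = £10,245.18.

Extra cost ≈ £10,245 per year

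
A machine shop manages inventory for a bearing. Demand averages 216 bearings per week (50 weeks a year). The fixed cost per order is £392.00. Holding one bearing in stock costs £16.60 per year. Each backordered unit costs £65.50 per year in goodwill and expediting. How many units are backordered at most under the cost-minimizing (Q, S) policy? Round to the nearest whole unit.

S* ≈ 162 bearings

Annual demand D = 216 × 50 = 10,800.
With planned backorders, Q* = √(2DS/H) · √((H+B)/B).
√(2DS/H) = √(2 × 10,800 × 392 / 16.6) = 714.193.
√((H+B)/B) = √((16.6+65.5)/65.5) = 1.1196.
Q* ≈ 799.589.
S* = Q* · H/(H+B) = 799.589 × 16.6/82.1 ≈ 161.671.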